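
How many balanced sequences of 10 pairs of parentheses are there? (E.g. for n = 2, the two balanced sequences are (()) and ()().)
C_10 = 16796

These balanced parentheses are counted by the Catalan number C_n = (1/(n + 1)) · C(2n, n). For n = 10: C_10 = (1/11) · C(20, 10) = 184756/11 = 16796.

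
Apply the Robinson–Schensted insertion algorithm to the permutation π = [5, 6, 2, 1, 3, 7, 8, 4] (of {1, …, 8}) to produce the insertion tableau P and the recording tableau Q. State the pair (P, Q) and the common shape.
P = [1, 3, 4, 8] / [2, 6, 7] / [5];  Q = [1, 2, 6, 7] / [3, 5, 8] / [4];  common shape = (4, 3, 1)

Row-insert the values π_1, π_2, … into P one at a time, bumping the leftmost entry strictly greater than the inserted value down to the next row. The recording tableau Q records, in position (i, j), the step at which that cell was added to P.
  Insert 5 (step 1): P = [5];  Q = [1]
  Insert 6 (step 2): P = [5, 6];  Q = [1, 2]
  Insert 2 (step 3): P = [2, 6] / [5];  Q = [1, 2] / [3]
  Insert 1 (step 4): P = [1, 6] / [2] / [5];  Q = [1, 2] / [3] / [4]
  Insert 3 (step 5): P = [1, 3] / [2, 6] / [5];  Q = [1, 2] / [3, 5] / [4]
  Insert 7 (step 6): P = [1, 3, 7] / [2, 6] / [5];  Q = [1, 2, 6] / [3, 5] / [4]
  Insert 8 (step 7): P = [1, 3, 7, 8] / [2, 6] / [5];  Q = [1, 2, 6, 7] / [3, 5] / [4]
  Insert 4 (step 8): P = [1, 3, 4, 8] / [2, 6, 7] / [5];  Q = [1, 2, 6, 7] / [3, 5, 8] / [4]
Final shape: (4, 3, 1).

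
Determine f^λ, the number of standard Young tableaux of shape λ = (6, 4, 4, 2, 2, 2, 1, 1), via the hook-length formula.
# SYT of shape (6, 4, 4, 2, 2, 2, 1, 1) = 2206157184

Hook-length formula: f^λ = n! / Π hook(c), product over all cells c of the Young diagram. For λ = (6, 4, 4, 2, 2, 2, 1, 1), n = 22 boxes. Hook lengths by row (left-to-right, top-to-bottom): [13, 10, 6, 5, 2, 1]; [10, 7, 3, 2]; [9, 6, 2, 1]; [6, 3]; [5, 2]; [4, 1]; [2]; [1]. Product of hooks = 509483520000. So f^λ = 22! / 509483520000 = 1124000727777607680000 / 509483520000 = 2206157184.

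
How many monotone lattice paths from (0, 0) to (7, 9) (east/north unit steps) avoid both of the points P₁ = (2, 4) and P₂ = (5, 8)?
Number of paths = 5374

Inclusion–exclusion. Total paths: C(16, 7) = 11440. Through P₁: C(6, 2)·C(10, 5) = 3780. Through P₂: C(13, 5)·C(3, 2) = 3861. Since P₁ is strictly southwest of P₂, a monotone path through both must visit P₁ then P₂; paths through both = C(6, 2)·C(7, 3)·C(3, 2) = 1575. Avoid both = 11440 − 3780 − 3861 + 1575 = 5374.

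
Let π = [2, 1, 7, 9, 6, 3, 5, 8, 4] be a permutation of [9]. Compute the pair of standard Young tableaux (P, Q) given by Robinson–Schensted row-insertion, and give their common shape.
P = [1, 3, 4, 8] / [2, 5, 9] / [6] / [7];  Q = [1, 3, 4, 8] / [2, 5, 7] / [6] / [9];  common shape = (4, 3, 1, 1)

Row-insert the values π_1, π_2, … into P one at a time, bumping the leftmost entry strictly greater than the inserted value down to the next row. The recording tableau Q records, in position (i, j), the step at which that cell was added to P.
  Insert 2 (step 1): P = [2];  Q = [1]
  Insert 1 (step 2): P = [1] / [2];  Q = [1] / [2]
  Insert 7 (step 3): P = [1, 7] / [2];  Q = [1, 3] / [2]
  Insert 9 (step 4): P = [1, 7, 9] / [2];  Q = [1, 3, 4] / [2]
  Insert 6 (step 5): P = [1, 6, 9] / [2, 7];  Q = [1, 3, 4] / [2, 5]
  Insert 3 (step 6): P = [1, 3, 9] / [2, 6] / [7];  Q = [1, 3, 4] / [2, 5] / [6]
  Insert 5 (step 7): P = [1, 3, 5] / [2, 6, 9] / [7];  Q = [1, 3, 4] / [2, 5, 7] / [6]
  Insert 8 (step 8): P = [1, 3, 5, 8] / [2, 6, 9] / [7];  Q = [1, 3, 4, 8] / [2, 5, 7] / [6]
  Insert 4 (step 9): P = [1, 3, 4, 8] / [2, 5, 9] / [6] / [7];  Q = [1, 3, 4, 8] / [2, 5, 7] / [6] / [9]
Final shape: (4, 3, 1, 1).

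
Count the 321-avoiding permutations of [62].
C_62 = 24139737743045626825711458546273312

These 321-avoiding permutations are counted by the Catalan number C_n = (1/(n + 1)) · C(2n, n). For n = 62: C_62 = (1/63) · C(124, 62) = 1520803477811874490019821888415218656/63 = 24139737743045626825711458546273312.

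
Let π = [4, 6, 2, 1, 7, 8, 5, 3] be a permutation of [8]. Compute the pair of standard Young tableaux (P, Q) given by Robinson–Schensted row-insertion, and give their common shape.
P = [1, 3, 7, 8] / [2, 5] / [4, 6];  Q = [1, 2, 5, 6] / [3, 7] / [4, 8];  common shape = (4, 2, 2)

Row-insert the values π_1, π_2, … into P one at a time, bumping the leftmost entry strictly greater than the inserted value down to the next row. The recording tableau Q records, in position (i, j), the step at which that cell was added to P.
  Insert 4 (step 1): P = [4];  Q = [1]
  Insert 6 (step 2): P = [4, 6];  Q = [1, 2]
  Insert 2 (step 3): P = [2, 6] / [4];  Q = [1, 2] / [3]
  Insert 1 (step 4): P = [1, 6] / [2] / [4];  Q = [1, 2] / [3] / [4]
  Insert 7 (step 5): P = [1, 6, 7] / [2] / [4];  Q = [1, 2, 5] / [3] / [4]
  Insert 8 (step 6): P = [1, 6, 7, 8] / [2] / [4];  Q = [1, 2, 5, 6] / [3] / [4]
  Insert 5 (step 7): P = [1, 5, 7, 8] / [2, 6] / [4];  Q = [1, 2, 5, 6] / [3, 7] / [4]
  Insert 3 (step 8): P = [1, 3, 7, 8] / [2, 5] / [4, 6];  Q = [1, 2, 5, 6] / [3, 7] / [4, 8]
Final shape: (4, 2, 2).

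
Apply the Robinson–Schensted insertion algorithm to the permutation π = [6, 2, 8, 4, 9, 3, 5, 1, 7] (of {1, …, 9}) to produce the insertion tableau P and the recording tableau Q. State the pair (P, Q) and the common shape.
P = [1, 3, 5, 7] / [2, 8, 9] / [4] / [6];  Q = [1, 3, 5, 9] / [2, 4, 7] / [6] / [8];  common shape = (4, 3, 1, 1)

Row-insert the values π_1, π_2, … into P one at a time, bumping the leftmost entry strictly greater than the inserted value down to the next row. The recording tableau Q records, in position (i, j), the step at which that cell was added to P.
  Insert 6 (step 1): P = [6];  Q = [1]
  Insert 2 (step 2): P = [2] / [6];  Q = [1] / [2]
  Insert 8 (step 3): P = [2, 8] / [6];  Q = [1, 3] / [2]
  Insert 4 (step 4): P = [2, 4] / [6, 8];  Q = [1, 3] / [2, 4]
  Insert 9 (step 5): P = [2, 4, 9] / [6, 8];  Q = [1, 3, 5] / [2, 4]
  Insert 3 (step 6): P = [2, 3, 9] / [4, 8] / [6];  Q = [1, 3, 5] / [2, 4] / [6]
  Insert 5 (step 7): P = [2, 3, 5] / [4, 8, 9] / [6];  Q = [1, 3, 5] / [2, 4, 7] / [6]
  Insert 1 (step 8): P = [1, 3, 5] / [2, 8, 9] / [4] / [6];  Q = [1, 3, 5] / [2, 4, 7] / [6] / [8]
  Insert 7 (step 9): P = [1, 3, 5, 7] / [2, 8, 9] / [4] / [6];  Q = [1, 3, 5, 9] / [2, 4, 7] / [6] / [8]
Final shape: (4, 3, 1, 1).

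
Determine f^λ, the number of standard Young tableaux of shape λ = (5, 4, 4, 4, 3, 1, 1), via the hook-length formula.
# SYT of shape (5, 4, 4, 4, 3, 1, 1) = 838053216

Hook-length formula: f^λ = n! / Π hook(c), product over all cells c of the Young diagram. For λ = (5, 4, 4, 4, 3, 1, 1), n = 22 boxes. Hook lengths by row (left-to-right, top-to-bottom): [11, 8, 7, 5, 1]; [9, 6, 5, 3]; [8, 5, 4, 2]; [7, 4, 3, 1]; [5, 2, 1]; [2]; [1]. Product of hooks = 1341204480000. So f^λ = 22! / 1341204480000 = 1124000727777607680000 / 1341204480000 = 838053216.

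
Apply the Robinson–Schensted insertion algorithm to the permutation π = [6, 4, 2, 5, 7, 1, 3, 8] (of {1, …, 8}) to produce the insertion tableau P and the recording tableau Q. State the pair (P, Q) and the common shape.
P = [1, 3, 7, 8] / [2, 5] / [4] / [6];  Q = [1, 4, 5, 8] / [2, 7] / [3] / [6];  common shape = (4, 2, 1, 1)

Row-insert the values π_1, π_2, … into P one at a time, bumping the leftmost entry strictly greater than the inserted value down to the next row. The recording tableau Q records, in position (i, j), the step at which that cell was added to P.
  Insert 6 (step 1): P = [6];  Q = [1]
  Insert 4 (step 2): P = [4] / [6];  Q = [1] / [2]
  Insert 2 (step 3): P = [2] / [4] / [6];  Q = [1] / [2] / [3]
  Insert 5 (step 4): P = [2, 5] / [4] / [6];  Q = [1, 4] / [2] / [3]
  Insert 7 (step 5): P = [2, 5, 7] / [4] / [6];  Q = [1, 4, 5] / [2] / [3]
  Insert 1 (step 6): P = [1, 5, 7] / [2] / [4] / [6];  Q = [1, 4, 5] / [2] / [3] / [6]
  Insert 3 (step 7): P = [1, 3, 7] / [2, 5] / [4] / [6];  Q = [1, 4, 5] / [2, 7] / [3] / [6]
  Insert 8 (step 8): P = [1, 3, 7, 8] / [2, 5] / [4] / [6];  Q = [1, 4, 5, 8] / [2, 7] / [3] / [6]
Final shape: (4, 2, 1, 1).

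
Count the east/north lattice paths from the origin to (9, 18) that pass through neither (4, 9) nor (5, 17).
Number of paths = 3155900

Inclusion–exclusion. Total paths: C(27, 9) = 4686825. Through P₁: C(13, 4)·C(14, 5) = 1431430. Through P₂: C(22, 5)·C(5, 4) = 131670. Since P₁ is strictly southwest of P₂, a monotone path through both must visit P₁ then P₂; paths through both = C(13, 4)·C(9, 1)·C(5, 4) = 32175. Avoid both = 4686825 − 1431430 − 131670 + 32175 = 3155900.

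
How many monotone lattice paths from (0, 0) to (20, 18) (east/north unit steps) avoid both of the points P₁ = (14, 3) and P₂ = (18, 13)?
Number of paths = 29224080795

Inclusion–exclusion. Total paths: C(38, 20) = 33578000610. Through P₁: C(17, 14)·C(21, 6) = 36899520. Through P₂: C(31, 18)·C(7, 2) = 4331314575. Since P₁ is strictly southwest of P₂, a monotone path through both must visit P₁ then P₂; paths through both = C(17, 14)·C(14, 4)·C(7, 2) = 14294280. Avoid both = 33578000610 − 36899520 − 4331314575 + 14294280 = 29224080795.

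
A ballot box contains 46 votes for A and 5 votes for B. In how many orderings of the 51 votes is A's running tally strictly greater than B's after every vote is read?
Strict-lead orderings = 1888460

Total orderings of the 51 votes with 46 for A: C(51, 46) = 2349060. By the Bertrand ballot formula (Cycle Lemma / reflection principle), the number of orderings in which A is strictly ahead of B throughout is (p − q)/(p + q) · C(p + q, p) = (46 − 5)/(46 + 5) · 2349060 = 1888460.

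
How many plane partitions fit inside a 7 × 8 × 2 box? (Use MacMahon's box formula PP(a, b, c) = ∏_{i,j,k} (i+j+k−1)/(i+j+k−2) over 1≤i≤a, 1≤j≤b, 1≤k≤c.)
PP(7, 8, 2) = 9202050

Evaluate the triple product over i = 1..7, j = 1..8, k = 1..2. The factors are (2/1) · (3/2) · (3/2) · (4/3) · (4/3) · (5/4) · (5/4) · (6/5) · … (112 factors total). The numerators and denominators telescope so the product is an integer; carrying out the multiplication exactly gives PP(7, 8, 2) = 9202050.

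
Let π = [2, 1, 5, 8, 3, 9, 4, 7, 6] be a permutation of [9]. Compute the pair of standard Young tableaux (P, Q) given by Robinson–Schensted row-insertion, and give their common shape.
P = [1, 3, 4, 6] / [2, 5, 7, 9] / [8];  Q = [1, 3, 4, 6] / [2, 5, 7, 8] / [9];  common shape = (4, 4, 1)

Row-insert the values π_1, π_2, … into P one at a time, bumping the leftmost entry strictly greater than the inserted value down to the next row. The recording tableau Q records, in position (i, j), the step at which that cell was added to P.
  Insert 2 (step 1): P = [2];  Q = [1]
  Insert 1 (step 2): P = [1] / [2];  Q = [1] / [2]
  Insert 5 (step 3): P = [1, 5] / [2];  Q = [1, 3] / [2]
  Insert 8 (step 4): P = [1, 5, 8] / [2];  Q = [1, 3, 4] / [2]
  Insert 3 (step 5): P = [1, 3, 8] / [2, 5];  Q = [1, 3, 4] / [2, 5]
  Insert 9 (step 6): P = [1, 3, 8, 9] / [2, 5];  Q = [1, 3, 4, 6] / [2, 5]
  Insert 4 (step 7): P = [1, 3, 4, 9] / [2, 5, 8];  Q = [1, 3, 4, 6] / [2, 5, 7]
  Insert 7 (step 8): P = [1, 3, 4, 7] / [2, 5, 8, 9];  Q = [1, 3, 4, 6] / [2, 5, 7, 8]
  Insert 6 (step 9): P = [1, 3, 4, 6] / [2, 5, 7, 9] / [8];  Q = [1, 3, 4, 6] / [2, 5, 7, 8] / [9]
Final shape: (4, 4, 1).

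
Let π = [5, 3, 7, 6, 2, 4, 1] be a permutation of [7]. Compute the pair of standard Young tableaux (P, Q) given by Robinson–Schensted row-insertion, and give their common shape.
P = [1, 4] / [2, 6] / [3, 7] / [5];  Q = [1, 3] / [2, 4] / [5, 6] / [7];  common shape = (2, 2, 2, 1)

Row-insert the values π_1, π_2, … into P one at a time, bumping the leftmost entry strictly greater than the inserted value down to the next row. The recording tableau Q records, in position (i, j), the step at which that cell was added to P.
  Insert 5 (step 1): P = [5];  Q = [1]
  Insert 3 (step 2): P = [3] / [5];  Q = [1] / [2]
  Insert 7 (step 3): P = [3, 7] / [5];  Q = [1, 3] / [2]
  Insert 6 (step 4): P = [3, 6] / [5, 7];  Q = [1, 3] / [2, 4]
  Insert 2 (step 5): P = [2, 6] / [3, 7] / [5];  Q = [1, 3] / [2, 4] / [5]
  Insert 4 (step 6): P = [2, 4] / [3, 6] / [5, 7];  Q = [1, 3] / [2, 4] / [5, 6]
  Insert 1 (step 7): P = [1, 4] / [2, 6] / [3, 7] / [5];  Q = [1, 3] / [2, 4] / [5, 6] / [7]
Final shape: (2, 2, 2, 1).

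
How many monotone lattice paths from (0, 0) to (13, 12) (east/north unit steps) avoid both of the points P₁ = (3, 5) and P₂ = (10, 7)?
Number of paths = 3135020

Inclusion–exclusion. Total paths: C(25, 13) = 5200300. Through P₁: C(8, 3)·C(17, 10) = 1089088. Through P₂: C(17, 10)·C(8, 3) = 1089088. Since P₁ is strictly southwest of P₂, a monotone path through both must visit P₁ then P₂; paths through both = C(8, 3)·C(9, 7)·C(8, 3) = 112896. Avoid both = 5200300 − 1089088 − 1089088 + 112896 = 3135020.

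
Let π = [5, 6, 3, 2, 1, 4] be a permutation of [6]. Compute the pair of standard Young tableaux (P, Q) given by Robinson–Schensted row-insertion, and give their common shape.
P = [1, 4] / [2, 6] / [3] / [5];  Q = [1, 2] / [3, 6] / [4] / [5];  common shape = (2, 2, 1, 1)

Row-insert the values π_1, π_2, … into P one at a time, bumping the leftmost entry strictly greater than the inserted value down to the next row. The recording tableau Q records, in position (i, j), the step at which that cell was added to P.
  Insert 5 (step 1): P = [5];  Q = [1]
  Insert 6 (step 2): P = [5, 6];  Q = [1, 2]
  Insert 3 (step 3): P = [3, 6] / [5];  Q = [1, 2] / [3]
  Insert 2 (step 4): P = [2, 6] / [3] / [5];  Q = [1, 2] / [3] / [4]
  Insert 1 (step 5): P = [1, 6] / [2] / [3] / [5];  Q = [1, 2] / [3] / [4] / [5]
  Insert 4 (step 6): P = [1, 4] / [2, 6] / [3] / [5];  Q = [1, 2] / [3, 6] / [4] / [5]
Final shape: (2, 2, 1, 1).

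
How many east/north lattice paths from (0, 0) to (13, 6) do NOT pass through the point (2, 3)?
Number of paths = 23492

Total paths from (0, 0) to (13, 6): C(19, 13) = 27132. Paths through (2, 3): (paths (0, 0) → (2, 3)) × (paths (2, 3) → (13, 6)) = C(5, 2) · C(14, 11) = 10 · 364 = 3640. Avoidance count = 27132 − 3640 = 23492.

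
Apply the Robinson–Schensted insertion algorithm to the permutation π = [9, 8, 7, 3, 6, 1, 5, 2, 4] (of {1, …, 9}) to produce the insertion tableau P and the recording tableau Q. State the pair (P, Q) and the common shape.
P = [1, 2, 4] / [3, 5] / [6] / [7] / [8] / [9];  Q = [1, 5, 9] / [2, 7] / [3] / [4] / [6] / [8];  common shape = (3, 2, 1, 1, 1, 1)

Row-insert the values π_1, π_2, … into P one at a time, bumping the leftmost entry strictly greater than the inserted value down to the next row. The recording tableau Q records, in position (i, j), the step at which that cell was added to P.
  Insert 9 (step 1): P = [9];  Q = [1]
  Insert 8 (step 2): P = [8] / [9];  Q = [1] / [2]
  Insert 7 (step 3): P = [7] / [8] / [9];  Q = [1] / [2] / [3]
  Insert 3 (step 4): P = [3] / [7] / [8] / [9];  Q = [1] / [2] / [3] / [4]
  Insert 6 (step 5): P = [3, 6] / [7] / [8] / [9];  Q = [1, 5] / [2] / [3] / [4]
  Insert 1 (step 6): P = [1, 6] / [3] / [7] / [8] / [9];  Q = [1, 5] / [2] / [3] / [4] / [6]
  Insert 5 (step 7): P = [1, 5] / [3, 6] / [7] / [8] / [9];  Q = [1, 5] / [2, 7] / [3] / [4] / [6]
  Insert 2 (step 8): P = [1, 2] / [3, 5] / [6] / [7] / [8] / [9];  Q = [1, 5] / [2, 7] / [3] / [4] / [6] / [8]
  Insert 4 (step 9): P = [1, 2, 4] / [3, 5] / [6] / [7] / [8] / [9];  Q = [1, 5, 9] / [2, 7] / [3] / [4] / [6] / [8]
Final shape: (3, 2, 1, 1, 1, 1).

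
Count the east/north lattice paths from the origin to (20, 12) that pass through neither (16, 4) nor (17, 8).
Number of paths = 186387315

Inclusion–exclusion. Total paths: C(32, 20) = 225792840. Through P₁: C(20, 16)·C(12, 4) = 2398275. Through P₂: C(25, 17)·C(7, 3) = 37855125. Since P₁ is strictly southwest of P₂, a monotone path through both must visit P₁ then P₂; paths through both = C(20, 16)·C(5, 1)·C(7, 3) = 847875. Avoid both = 225792840 − 2398275 − 37855125 + 847875 = 186387315.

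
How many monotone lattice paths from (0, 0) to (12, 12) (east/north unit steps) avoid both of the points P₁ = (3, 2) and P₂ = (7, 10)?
Number of paths = 1475918

Inclusion–exclusion. Total paths: C(24, 12) = 2704156. Through P₁: C(5, 3)·C(19, 9) = 923780. Through P₂: C(17, 7)·C(7, 5) = 408408. Since P₁ is strictly southwest of P₂, a monotone path through both must visit P₁ then P₂; paths through both = C(5, 3)·C(12, 4)·C(7, 5) = 103950. Avoid both = 2704156 − 923780 − 408408 + 103950 = 1475918.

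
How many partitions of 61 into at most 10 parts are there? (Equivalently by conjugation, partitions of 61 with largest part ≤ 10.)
p(61, parts ≤ 10) = 217280

Use the recurrence p(n, m) = p(n, m−1) + p(n−m, m): either the largest part is < m (count p(n, m−1)) or the largest part is exactly m (remove one copy of m, count p(n−m, m)). With p(0, ·) = 1 this gives p(61, parts ≤ 10) = 217280. (By conjugating Young diagrams, this also counts partitions of 61 into at most 10 parts.)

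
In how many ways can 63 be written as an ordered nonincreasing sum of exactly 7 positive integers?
p(63, 7 parts) = 31275

Partitions of n into exactly k parts are in bijection with partitions of n − k into at most k parts (subtract 1 from each part). So p(63, exactly 7) = p(56, parts ≤ 7). Computing via the recurrence p(m, j) = p(m, j−1) + p(m−j, j) gives 31275.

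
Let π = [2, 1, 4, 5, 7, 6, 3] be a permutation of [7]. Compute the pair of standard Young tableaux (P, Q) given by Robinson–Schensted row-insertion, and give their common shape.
P = [1, 3, 5, 6] / [2, 4] / [7];  Q = [1, 3, 4, 5] / [2, 6] / [7];  common shape = (4, 2, 1)

Row-insert the values π_1, π_2, … into P one at a time, bumping the leftmost entry strictly greater than the inserted value down to the next row. The recording tableau Q records, in position (i, j), the step at which that cell was added to P.
  Insert 2 (step 1): P = [2];  Q = [1]
  Insert 1 (step 2): P = [1] / [2];  Q = [1] / [2]
  Insert 4 (step 3): P = [1, 4] / [2];  Q = [1, 3] / [2]
  Insert 5 (step 4): P = [1, 4, 5] / [2];  Q = [1, 3, 4] / [2]
  Insert 7 (step 5): P = [1, 4, 5, 7] / [2];  Q = [1, 3, 4, 5] / [2]
  Insert 6 (step 6): P = [1, 4, 5, 6] / [2, 7];  Q = [1, 3, 4, 5] / [2, 6]
  Insert 3 (step 7): P = [1, 3, 5, 6] / [2, 4] / [7];  Q = [1, 3, 4, 5] / [2, 6] / [7]
Final shape: (4, 2, 1).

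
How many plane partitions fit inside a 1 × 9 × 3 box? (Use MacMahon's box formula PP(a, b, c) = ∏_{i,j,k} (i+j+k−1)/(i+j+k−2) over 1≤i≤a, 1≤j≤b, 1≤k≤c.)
PP(1, 9, 3) = 220

Evaluate the triple product over i = 1..1, j = 1..9, k = 1..3. The factors are (2/1) · (3/2) · (4/3) · (3/2) · (4/3) · (5/4) · (4/3) · (5/4) · … (27 factors total). The numerators and denominators telescope so the product is an integer; carrying out the multiplication exactly gives PP(1, 9, 3) = 220.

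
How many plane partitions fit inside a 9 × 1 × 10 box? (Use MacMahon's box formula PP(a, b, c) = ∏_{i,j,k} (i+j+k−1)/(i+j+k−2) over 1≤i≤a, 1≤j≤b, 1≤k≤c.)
PP(9, 1, 10) = 92378

Evaluate the triple product over i = 1..9, j = 1..1, k = 1..10. The factors are (2/1) · (3/2) · (4/3) · (5/4) · (6/5) · (7/6) · (8/7) · (9/8) · … (90 factors total). The numerators and denominators telescope so the product is an integer; carrying out the multiplication exactly gives PP(9, 1, 10) = 92378.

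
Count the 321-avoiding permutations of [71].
C_71 = 5175569924646105559418940193995065716350

These 321-avoiding permutations are counted by the Catalan number C_n = (1/(n + 1)) · C(2n, n). For n = 71: C_71 = (1/72) · C(142, 71) = 372641034574519600278163693967644731577200/72 = 5175569924646105559418940193995065716350.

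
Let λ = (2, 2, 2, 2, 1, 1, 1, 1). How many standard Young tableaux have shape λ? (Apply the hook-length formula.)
# SYT of shape (2, 2, 2, 2, 1, 1, 1, 1) = 275

Hook-length formula: f^λ = n! / Π hook(c), product over all cells c of the Young diagram. For λ = (2, 2, 2, 2, 1, 1, 1, 1), n = 12 boxes. Hook lengths by row (left-to-right, top-to-bottom): [9, 4]; [8, 3]; [7, 2]; [6, 1]; [4]; [3]; [2]; [1]. Product of hooks = 1741824. So f^λ = 12! / 1741824 = 479001600 / 1741824 = 275.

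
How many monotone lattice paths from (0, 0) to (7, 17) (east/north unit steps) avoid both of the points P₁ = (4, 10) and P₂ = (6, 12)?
Number of paths = 150636

Inclusion–exclusion. Total paths: C(24, 7) = 346104. Through P₁: C(14, 4)·C(10, 3) = 120120. Through P₂: C(18, 6)·C(6, 1) = 111384. Since P₁ is strictly southwest of P₂, a monotone path through both must visit P₁ then P₂; paths through both = C(14, 4)·C(4, 2)·C(6, 1) = 36036. Avoid both = 346104 − 120120 − 111384 + 36036 = 150636.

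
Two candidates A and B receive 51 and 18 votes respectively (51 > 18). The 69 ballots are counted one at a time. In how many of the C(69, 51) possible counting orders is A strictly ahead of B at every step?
Strict-lead orderings = 8241111232613688

Total orderings of the 69 votes with 51 for A: C(69, 51) = 17231414395464984. By the Bertrand ballot formula (Cycle Lemma / reflection principle), the number of orderings in which A is strictly ahead of B throughout is (p − q)/(p + q) · C(p + q, p) = (51 − 18)/(51 + 18) · 17231414395464984 = 8241111232613688.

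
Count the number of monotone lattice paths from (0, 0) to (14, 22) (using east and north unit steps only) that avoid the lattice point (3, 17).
Number of paths = 3791317680

Total paths from (0, 0) to (14, 22): C(36, 14) = 3796297200. Paths through (3, 17): (paths (0, 0) → (3, 17)) × (paths (3, 17) → (14, 22)) = C(20, 3) · C(16, 11) = 1140 · 4368 = 4979520. Avoidance count = 3796297200 − 4979520 = 3791317680.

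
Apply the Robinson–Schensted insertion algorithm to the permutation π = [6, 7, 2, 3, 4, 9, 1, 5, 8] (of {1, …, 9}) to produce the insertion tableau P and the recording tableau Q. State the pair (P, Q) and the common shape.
P = [1, 3, 4, 5, 8] / [2, 7, 9] / [6];  Q = [1, 2, 5, 6, 9] / [3, 4, 8] / [7];  common shape = (5, 3, 1)

Row-insert the values π_1, π_2, … into P one at a time, bumping the leftmost entry strictly greater than the inserted value down to the next row. The recording tableau Q records, in position (i, j), the step at which that cell was added to P.
  Insert 6 (step 1): P = [6];  Q = [1]
  Insert 7 (step 2): P = [6, 7];  Q = [1, 2]
  Insert 2 (step 3): P = [2, 7] / [6];  Q = [1, 2] / [3]
  Insert 3 (step 4): P = [2, 3] / [6, 7];  Q = [1, 2] / [3, 4]
  Insert 4 (step 5): P = [2, 3, 4] / [6, 7];  Q = [1, 2, 5] / [3, 4]
  Insert 9 (step 6): P = [2, 3, 4, 9] / [6, 7];  Q = [1, 2, 5, 6] / [3, 4]
  Insert 1 (step 7): P = [1, 3, 4, 9] / [2, 7] / [6];  Q = [1, 2, 5, 6] / [3, 4] / [7]
  Insert 5 (step 8): P = [1, 3, 4, 5] / [2, 7, 9] / [6];  Q = [1, 2, 5, 6] / [3, 4, 8] / [7]
  Insert 8 (step 9): P = [1, 3, 4, 5, 8] / [2, 7, 9] / [6];  Q = [1, 2, 5, 6, 9] / [3, 4, 8] / [7]
Final shape: (5, 3, 1).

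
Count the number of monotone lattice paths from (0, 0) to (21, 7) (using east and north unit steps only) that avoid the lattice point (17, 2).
Number of paths = 1162494

Total paths from (0, 0) to (21, 7): C(28, 21) = 1184040. Paths through (17, 2): (paths (0, 0) → (17, 2)) × (paths (17, 2) → (21, 7)) = C(19, 17) · C(9, 4) = 171 · 126 = 21546. Avoidance count = 1184040 − 21546 = 1162494.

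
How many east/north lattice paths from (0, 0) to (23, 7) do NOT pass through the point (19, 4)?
Number of paths = 1725875

Total paths from (0, 0) to (23, 7): C(30, 23) = 2035800. Paths through (19, 4): (paths (0, 0) → (19, 4)) × (paths (19, 4) → (23, 7)) = C(23, 19) · C(7, 4) = 8855 · 35 = 309925. Avoidance count = 2035800 − 309925 = 1725875.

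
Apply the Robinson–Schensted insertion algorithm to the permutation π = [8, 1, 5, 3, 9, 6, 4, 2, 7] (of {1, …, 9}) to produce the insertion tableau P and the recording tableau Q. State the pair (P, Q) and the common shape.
P = [1, 2, 4, 7] / [3, 6] / [5, 9] / [8];  Q = [1, 3, 5, 9] / [2, 6] / [4, 7] / [8];  common shape = (4, 2, 2, 1)

Row-insert the values π_1, π_2, … into P one at a time, bumping the leftmost entry strictly greater than the inserted value down to the next row. The recording tableau Q records, in position (i, j), the step at which that cell was added to P.
  Insert 8 (step 1): P = [8];  Q = [1]
  Insert 1 (step 2): P = [1] / [8];  Q = [1] / [2]
  Insert 5 (step 3): P = [1, 5] / [8];  Q = [1, 3] / [2]
  Insert 3 (step 4): P = [1, 3] / [5] / [8];  Q = [1, 3] / [2] / [4]
  Insert 9 (step 5): P = [1, 3, 9] / [5] / [8];  Q = [1, 3, 5] / [2] / [4]
  Insert 6 (step 6): P = [1, 3, 6] / [5, 9] / [8];  Q = [1, 3, 5] / [2, 6] / [4]
  Insert 4 (step 7): P = [1, 3, 4] / [5, 6] / [8, 9];  Q = [1, 3, 5] / [2, 6] / [4, 7]
  Insert 2 (step 8): P = [1, 2, 4] / [3, 6] / [5, 9] / [8];  Q = [1, 3, 5] / [2, 6] / [4, 7] / [8]
  Insert 7 (step 9): P = [1, 2, 4, 7] / [3, 6] / [5, 9] / [8];  Q = [1, 3, 5, 9] / [2, 6] / [4, 7] / [8]
Final shape: (4, 2, 2, 1).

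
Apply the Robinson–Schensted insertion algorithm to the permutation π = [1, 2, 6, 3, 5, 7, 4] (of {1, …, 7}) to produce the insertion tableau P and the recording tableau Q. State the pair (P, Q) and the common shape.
P = [1, 2, 3, 4, 7] / [5] / [6];  Q = [1, 2, 3, 5, 6] / [4] / [7];  common shape = (5, 1, 1)

Row-insert the values π_1, π_2, … into P one at a time, bumping the leftmost entry strictly greater than the inserted value down to the next row. The recording tableau Q records, in position (i, j), the step at which that cell was added to P.
  Insert 1 (step 1): P = [1];  Q = [1]
  Insert 2 (step 2): P = [1, 2];  Q = [1, 2]
  Insert 6 (step 3): P = [1, 2, 6];  Q = [1, 2, 3]
  Insert 3 (step 4): P = [1, 2, 3] / [6];  Q = [1, 2, 3] / [4]
  Insert 5 (step 5): P = [1, 2, 3, 5] / [6];  Q = [1, 2, 3, 5] / [4]
  Insert 7 (step 6): P = [1, 2, 3, 5, 7] / [6];  Q = [1, 2, 3, 5, 6] / [4]
  Insert 4 (step 7): P = [1, 2, 3, 4, 7] / [5] / [6];  Q = [1, 2, 3, 5, 6] / [4] / [7]
Final shape: (5, 1, 1).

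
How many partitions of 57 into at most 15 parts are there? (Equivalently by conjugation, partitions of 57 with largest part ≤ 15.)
p(57, parts ≤ 15) = 372311

Use the recurrence p(n, m) = p(n, m−1) + p(n−m, m): either the largest part is < m (count p(n, m−1)) or the largest part is exactly m (remove one copy of m, count p(n−m, m)). With p(0, ·) = 1 this gives p(57, parts ≤ 15) = 372311. (By conjugating Young diagrams, this also counts partitions of 57 into at most 15 parts.)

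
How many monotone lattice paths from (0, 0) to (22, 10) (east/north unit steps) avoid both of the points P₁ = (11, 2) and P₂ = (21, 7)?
Number of paths = 54817620

Inclusion–exclusion. Total paths: C(32, 22) = 64512240. Through P₁: C(13, 11)·C(19, 11) = 5895396. Through P₂: C(28, 21)·C(4, 1) = 4736160. Since P₁ is strictly southwest of P₂, a monotone path through both must visit P₁ then P₂; paths through both = C(13, 11)·C(15, 10)·C(4, 1) = 936936. Avoid both = 64512240 − 5895396 − 4736160 + 936936 = 54817620.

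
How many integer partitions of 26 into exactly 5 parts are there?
p(26, 5 parts) = 221

Partitions of n into exactly k parts are in bijection with partitions of n − k into at most k parts (subtract 1 from each part). So p(26, exactly 5) = p(21, parts ≤ 5). Computing via the recurrence p(m, j) = p(m, j−1) + p(m−j, j) gives 221.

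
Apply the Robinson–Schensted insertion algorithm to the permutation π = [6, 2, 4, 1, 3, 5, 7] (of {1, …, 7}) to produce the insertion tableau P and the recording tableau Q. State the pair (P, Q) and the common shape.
P = [1, 3, 5, 7] / [2, 4] / [6];  Q = [1, 3, 6, 7] / [2, 5] / [4];  common shape = (4, 2, 1)

Row-insert the values π_1, π_2, … into P one at a time, bumping the leftmost entry strictly greater than the inserted value down to the next row. The recording tableau Q records, in position (i, j), the step at which that cell was added to P.
  Insert 6 (step 1): P = [6];  Q = [1]
  Insert 2 (step 2): P = [2] / [6];  Q = [1] / [2]
  Insert 4 (step 3): P = [2, 4] / [6];  Q = [1, 3] / [2]
  Insert 1 (step 4): P = [1, 4] / [2] / [6];  Q = [1, 3] / [2] / [4]
  Insert 3 (step 5): P = [1, 3] / [2, 4] / [6];  Q = [1, 3] / [2, 5] / [4]
  Insert 5 (step 6): P = [1, 3, 5] / [2, 4] / [6];  Q = [1, 3, 6] / [2, 5] / [4]
  Insert 7 (step 7): P = [1, 3, 5, 7] / [2, 4] / [6];  Q = [1, 3, 6, 7] / [2, 5] / [4]
Final shape: (4, 2, 1).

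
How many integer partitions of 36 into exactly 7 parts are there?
p(36, 7 parts) = 1579

Partitions of n into exactly k parts are in bijection with partitions of n − k into at most k parts (subtract 1 from each part). So p(36, exactly 7) = p(29, parts ≤ 7). Computing via the recurrence p(m, j) = p(m, j−1) + p(m−j, j) gives 1579.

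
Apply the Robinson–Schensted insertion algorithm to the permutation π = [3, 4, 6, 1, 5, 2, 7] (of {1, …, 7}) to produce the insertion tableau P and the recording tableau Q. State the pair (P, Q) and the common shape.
P = [1, 2, 5, 7] / [3, 4] / [6];  Q = [1, 2, 3, 7] / [4, 5] / [6];  common shape = (4, 2, 1)

Row-insert the values π_1, π_2, … into P one at a time, bumping the leftmost entry strictly greater than the inserted value down to the next row. The recording tableau Q records, in position (i, j), the step at which that cell was added to P.
  Insert 3 (step 1): P = [3];  Q = [1]
  Insert 4 (step 2): P = [3, 4];  Q = [1, 2]
  Insert 6 (step 3): P = [3, 4, 6];  Q = [1, 2, 3]
  Insert 1 (step 4): P = [1, 4, 6] / [3];  Q = [1, 2, 3] / [4]
  Insert 5 (step 5): P = [1, 4, 5] / [3, 6];  Q = [1, 2, 3] / [4, 5]
  Insert 2 (step 6): P = [1, 2, 5] / [3, 4] / [6];  Q = [1, 2, 3] / [4, 5] / [6]
  Insert 7 (step 7): P = [1, 2, 5, 7] / [3, 4] / [6];  Q = [1, 2, 3, 7] / [4, 5] / [6]
Final shape: (4, 2, 1).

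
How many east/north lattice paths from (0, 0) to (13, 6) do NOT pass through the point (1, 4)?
Number of paths = 26677

Total paths from (0, 0) to (13, 6): C(19, 13) = 27132. Paths through (1, 4): (paths (0, 0) → (1, 4)) × (paths (1, 4) → (13, 6)) = C(5, 1) · C(14, 12) = 5 · 91 = 455. Avoidance count = 27132 − 455 = 26677.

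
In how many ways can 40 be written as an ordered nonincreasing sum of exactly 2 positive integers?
p(40, 2 parts) = 20

Partitions of n into exactly k parts are in bijection with partitions of n − k into at most k parts (subtract 1 from each part). So p(40, exactly 2) = p(38, parts ≤ 2). Computing via the recurrence p(m, j) = p(m, j−1) + p(m−j, j) gives 20.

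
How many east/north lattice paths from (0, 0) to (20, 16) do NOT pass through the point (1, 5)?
Number of paths = 6980108310

Total paths from (0, 0) to (20, 16): C(36, 20) = 7307872110. Paths through (1, 5): (paths (0, 0) → (1, 5)) × (paths (1, 5) → (20, 16)) = C(6, 1) · C(30, 19) = 6 · 54627300 = 327763800. Avoidance count = 7307872110 − 327763800 = 6980108310.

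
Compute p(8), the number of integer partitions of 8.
p(8) = 22

List all partitions of 8: 8, 7+1, 6+2, 6+1+1, 5+3, 5+2+1, 5+1+1+1, 4+4, 4+3+1, 4+2+2, 4+2+1+1, 4+1+1+1+1, 3+3+2, 3+3+1+1, 3+2+2+1, 3+2+1+1+1, 3+1+1+1+1+1, 2+2+2+2, 2+2+2+1+1, 2+2+1+1+1+1, 2+1+1+1+1+1+1, 1+1+1+1+1+1+1+1. Counting them gives p(8) = 22.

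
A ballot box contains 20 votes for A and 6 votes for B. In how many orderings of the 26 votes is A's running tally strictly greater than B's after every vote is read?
Strict-lead orderings = 123970

Total orderings of the 26 votes with 20 for A: C(26, 20) = 230230. By the Bertrand ballot formula (Cycle Lemma / reflection principle), the number of orderings in which A is strictly ahead of B throughout is (p − q)/(p + q) · C(p + q, p) = (20 − 6)/(20 + 6) · 230230 = 123970.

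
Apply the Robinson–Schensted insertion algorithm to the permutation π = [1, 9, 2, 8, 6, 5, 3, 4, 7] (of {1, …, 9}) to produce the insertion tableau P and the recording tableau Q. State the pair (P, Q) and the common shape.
P = [1, 2, 3, 4, 7] / [5] / [6] / [8] / [9];  Q = [1, 2, 4, 8, 9] / [3] / [5] / [6] / [7];  common shape = (5, 1, 1, 1, 1)

Row-insert the values π_1, π_2, … into P one at a time, bumping the leftmost entry strictly greater than the inserted value down to the next row. The recording tableau Q records, in position (i, j), the step at which that cell was added to P.
  Insert 1 (step 1): P = [1];  Q = [1]
  Insert 9 (step 2): P = [1, 9];  Q = [1, 2]
  Insert 2 (step 3): P = [1, 2] / [9];  Q = [1, 2] / [3]
  Insert 8 (step 4): P = [1, 2, 8] / [9];  Q = [1, 2, 4] / [3]
  Insert 6 (step 5): P = [1, 2, 6] / [8] / [9];  Q = [1, 2, 4] / [3] / [5]
  Insert 5 (step 6): P = [1, 2, 5] / [6] / [8] / [9];  Q = [1, 2, 4] / [3] / [5] / [6]
  Insert 3 (step 7): P = [1, 2, 3] / [5] / [6] / [8] / [9];  Q = [1, 2, 4] / [3] / [5] / [6] / [7]
  Insert 4 (step 8): P = [1, 2, 3, 4] / [5] / [6] / [8] / [9];  Q = [1, 2, 4, 8] / [3] / [5] / [6] / [7]
  Insert 7 (step 9): P = [1, 2, 3, 4, 7] / [5] / [6] / [8] / [9];  Q = [1, 2, 4, 8, 9] / [3] / [5] / [6] / [7]
Final shape: (5, 1, 1, 1, 1).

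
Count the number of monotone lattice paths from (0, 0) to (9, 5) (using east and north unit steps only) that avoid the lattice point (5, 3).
Number of paths = 1162

Total paths from (0, 0) to (9, 5): C(14, 9) = 2002. Paths through (5, 3): (paths (0, 0) → (5, 3)) × (paths (5, 3) → (9, 5)) = C(8, 5) · C(6, 4) = 56 · 15 = 840. Avoidance count = 2002 − 840 = 1162.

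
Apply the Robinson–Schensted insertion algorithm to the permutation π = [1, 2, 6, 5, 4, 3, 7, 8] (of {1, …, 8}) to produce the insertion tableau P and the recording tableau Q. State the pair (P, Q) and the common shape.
P = [1, 2, 3, 7, 8] / [4] / [5] / [6];  Q = [1, 2, 3, 7, 8] / [4] / [5] / [6];  common shape = (5, 1, 1, 1)

Row-insert the values π_1, π_2, … into P one at a time, bumping the leftmost entry strictly greater than the inserted value down to the next row. The recording tableau Q records, in position (i, j), the step at which that cell was added to P.
  Insert 1 (step 1): P = [1];  Q = [1]
  Insert 2 (step 2): P = [1, 2];  Q = [1, 2]
  Insert 6 (step 3): P = [1, 2, 6];  Q = [1, 2, 3]
  Insert 5 (step 4): P = [1, 2, 5] / [6];  Q = [1, 2, 3] / [4]
  Insert 4 (step 5): P = [1, 2, 4] / [5] / [6];  Q = [1, 2, 3] / [4] / [5]
  Insert 3 (step 6): P = [1, 2, 3] / [4] / [5] / [6];  Q = [1, 2, 3] / [4] / [5] / [6]
  Insert 7 (step 7): P = [1, 2, 3, 7] / [4] / [5] / [6];  Q = [1, 2, 3, 7] / [4] / [5] / [6]
  Insert 8 (step 8): P = [1, 2, 3, 7, 8] / [4] / [5] / [6];  Q = [1, 2, 3, 7, 8] / [4] / [5] / [6]
Final shape: (5, 1, 1, 1).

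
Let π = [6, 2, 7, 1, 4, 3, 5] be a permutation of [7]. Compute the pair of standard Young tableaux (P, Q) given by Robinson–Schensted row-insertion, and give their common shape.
P = [1, 3, 5] / [2, 4] / [6, 7];  Q = [1, 3, 7] / [2, 5] / [4, 6];  common shape = (3, 2, 2)

Row-insert the values π_1, π_2, … into P one at a time, bumping the leftmost entry strictly greater than the inserted value down to the next row. The recording tableau Q records, in position (i, j), the step at which that cell was added to P.
  Insert 6 (step 1): P = [6];  Q = [1]
  Insert 2 (step 2): P = [2] / [6];  Q = [1] / [2]
  Insert 7 (step 3): P = [2, 7] / [6];  Q = [1, 3] / [2]
  Insert 1 (step 4): P = [1, 7] / [2] / [6];  Q = [1, 3] / [2] / [4]
  Insert 4 (step 5): P = [1, 4] / [2, 7] / [6];  Q = [1, 3] / [2, 5] / [4]
  Insert 3 (step 6): P = [1, 3] / [2, 4] / [6, 7];  Q = [1, 3] / [2, 5] / [4, 6]
  Insert 5 (step 7): P = [1, 3, 5] / [2, 4] / [6, 7];  Q = [1, 3, 7] / [2, 5] / [4, 6]
Final shape: (3, 2, 2).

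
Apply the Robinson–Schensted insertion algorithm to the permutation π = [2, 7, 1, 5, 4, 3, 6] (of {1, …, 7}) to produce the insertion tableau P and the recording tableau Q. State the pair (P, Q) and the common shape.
P = [1, 3, 6] / [2, 4] / [5] / [7];  Q = [1, 2, 7] / [3, 4] / [5] / [6];  common shape = (3, 2, 1, 1)

Row-insert the values π_1, π_2, … into P one at a time, bumping the leftmost entry strictly greater than the inserted value down to the next row. The recording tableau Q records, in position (i, j), the step at which that cell was added to P.
  Insert 2 (step 1): P = [2];  Q = [1]
  Insert 7 (step 2): P = [2, 7];  Q = [1, 2]
  Insert 1 (step 3): P = [1, 7] / [2];  Q = [1, 2] / [3]
  Insert 5 (step 4): P = [1, 5] / [2, 7];  Q = [1, 2] / [3, 4]
  Insert 4 (step 5): P = [1, 4] / [2, 5] / [7];  Q = [1, 2] / [3, 4] / [5]
  Insert 3 (step 6): P = [1, 3] / [2, 4] / [5] / [7];  Q = [1, 2] / [3, 4] / [5] / [6]
  Insert 6 (step 7): P = [1, 3, 6] / [2, 4] / [5] / [7];  Q = [1, 2, 7] / [3, 4] / [5] / [6]
Final shape: (3, 2, 1, 1).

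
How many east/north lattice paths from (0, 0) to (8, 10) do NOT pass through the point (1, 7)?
Number of paths = 42798

Total paths from (0, 0) to (8, 10): C(18, 8) = 43758. Paths through (1, 7): (paths (0, 0) → (1, 7)) × (paths (1, 7) → (8, 10)) = C(8, 1) · C(10, 7) = 8 · 120 = 960. Avoidance count = 43758 − 960 = 42798.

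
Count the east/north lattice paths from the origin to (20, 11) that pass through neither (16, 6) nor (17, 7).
Number of paths = 68380347

Inclusion–exclusion. Total paths: C(31, 20) = 84672315. Through P₁: C(22, 16)·C(9, 4) = 9401238. Through P₂: C(24, 17)·C(7, 3) = 12113640. Since P₁ is strictly southwest of P₂, a monotone path through both must visit P₁ then P₂; paths through both = C(22, 16)·C(2, 1)·C(7, 3) = 5222910. Avoid both = 84672315 − 9401238 − 12113640 + 5222910 = 68380347.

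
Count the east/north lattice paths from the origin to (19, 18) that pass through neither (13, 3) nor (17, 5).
Number of paths = 17640360990

Inclusion–exclusion. Total paths: C(37, 19) = 17672631900. Through P₁: C(16, 13)·C(21, 6) = 30387840. Through P₂: C(22, 17)·C(15, 2) = 2765070. Since P₁ is strictly southwest of P₂, a monotone path through both must visit P₁ then P₂; paths through both = C(16, 13)·C(6, 4)·C(15, 2) = 882000. Avoid both = 17672631900 − 30387840 − 2765070 + 882000 = 17640360990.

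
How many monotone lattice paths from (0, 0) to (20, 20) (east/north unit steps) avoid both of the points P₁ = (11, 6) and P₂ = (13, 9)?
Number of paths = 115841629540

Inclusion–exclusion. Total paths: C(40, 20) = 137846528820. Through P₁: C(17, 11)·C(23, 9) = 10113543440. Through P₂: C(22, 13)·C(18, 7) = 15829894080. Since P₁ is strictly southwest of P₂, a monotone path through both must visit P₁ then P₂; paths through both = C(17, 11)·C(5, 2)·C(18, 7) = 3938538240. Avoid both = 137846528820 − 10113543440 − 15829894080 + 3938538240 = 115841629540.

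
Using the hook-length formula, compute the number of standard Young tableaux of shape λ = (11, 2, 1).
# SYT of shape (11, 2, 1) = 560

Hook-length formula: f^λ = n! / Π hook(c), product over all cells c of the Young diagram. For λ = (11, 2, 1), n = 14 boxes. Hook lengths by row (left-to-right, top-to-bottom): [13, 11, 9, 8, 7, 6, 5, 4, 3, 2, 1]; [3, 1]; [1]. Product of hooks = 155675520. So f^λ = 14! / 155675520 = 87178291200 / 155675520 = 560.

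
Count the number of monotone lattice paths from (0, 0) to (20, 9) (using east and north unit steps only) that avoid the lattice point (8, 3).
Number of paths = 6951945

Total paths from (0, 0) to (20, 9): C(29, 20) = 10015005. Paths through (8, 3): (paths (0, 0) → (8, 3)) × (paths (8, 3) → (20, 9)) = C(11, 8) · C(18, 12) = 165 · 18564 = 3063060. Avoidance count = 10015005 − 3063060 = 6951945.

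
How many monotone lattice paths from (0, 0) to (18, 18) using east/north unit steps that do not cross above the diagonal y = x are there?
C_18 = 477638700

These NE paths below the diagonal are counted by the Catalan number C_n = (1/(n + 1)) · C(2n, n). For n = 18: C_18 = (1/19) · C(36, 18) = 9075135300/19 = 477638700.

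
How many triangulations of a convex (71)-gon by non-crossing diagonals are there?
C_69 = 337485502510215975556783793455058624700

These polygon triangulations are counted by the Catalan number C_n = (1/(n + 1)) · C(2n, n). For n = 69: C_69 = (1/70) · C(138, 69) = 23623985175715118288974865541854103729000/70 = 337485502510215975556783793455058624700.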